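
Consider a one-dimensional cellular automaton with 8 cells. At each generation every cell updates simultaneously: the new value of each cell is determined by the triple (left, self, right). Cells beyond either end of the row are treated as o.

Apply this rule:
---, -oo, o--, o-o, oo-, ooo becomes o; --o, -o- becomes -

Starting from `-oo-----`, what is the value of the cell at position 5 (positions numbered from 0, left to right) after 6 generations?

ooooooo-
oooooooo
oooooooo  (fixed point — unchanged through generation 6)
position 5 holds o

o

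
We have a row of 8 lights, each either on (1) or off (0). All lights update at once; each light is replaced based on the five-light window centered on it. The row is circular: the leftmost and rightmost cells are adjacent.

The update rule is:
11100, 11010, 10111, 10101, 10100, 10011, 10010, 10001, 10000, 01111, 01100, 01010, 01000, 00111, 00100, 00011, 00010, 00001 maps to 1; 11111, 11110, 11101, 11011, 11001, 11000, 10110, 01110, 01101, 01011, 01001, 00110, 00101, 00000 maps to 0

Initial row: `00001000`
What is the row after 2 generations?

00111110
11110010

11110010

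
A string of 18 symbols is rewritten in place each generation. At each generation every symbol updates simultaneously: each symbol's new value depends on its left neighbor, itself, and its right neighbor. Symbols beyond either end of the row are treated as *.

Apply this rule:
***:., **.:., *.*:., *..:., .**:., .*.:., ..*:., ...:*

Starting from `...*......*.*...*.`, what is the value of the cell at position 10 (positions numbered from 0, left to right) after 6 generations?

.*...****.....*...
...*......***...*.
.*...****.....*...  (repeats generation 1; period 2)
generation 6: ...*......***...*.
position 10 holds *

*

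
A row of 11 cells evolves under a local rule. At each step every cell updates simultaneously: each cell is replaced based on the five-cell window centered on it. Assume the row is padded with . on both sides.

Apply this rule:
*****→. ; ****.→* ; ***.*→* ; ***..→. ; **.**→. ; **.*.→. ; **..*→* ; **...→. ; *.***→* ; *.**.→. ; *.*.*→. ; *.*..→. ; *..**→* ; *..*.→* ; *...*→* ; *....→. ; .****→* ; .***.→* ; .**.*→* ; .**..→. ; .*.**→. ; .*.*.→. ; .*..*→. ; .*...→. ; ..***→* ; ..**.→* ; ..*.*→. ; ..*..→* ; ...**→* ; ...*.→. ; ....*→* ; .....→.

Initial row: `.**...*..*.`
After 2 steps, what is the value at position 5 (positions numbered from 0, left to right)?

**..*.*.**.
*.**.......
position 5 holds .

.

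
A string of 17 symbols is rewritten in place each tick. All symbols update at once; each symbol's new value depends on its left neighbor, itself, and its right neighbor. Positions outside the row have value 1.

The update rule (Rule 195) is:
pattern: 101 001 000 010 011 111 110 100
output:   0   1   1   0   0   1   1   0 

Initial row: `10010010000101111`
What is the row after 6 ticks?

tick 1: 10100100111000111
tick 2: 10001001011011011
tick 3: 10110010001001001
tick 4: 10010100110010010
tick 5: 10100001010100100
tick 6: 10001110000001001

10001110000001001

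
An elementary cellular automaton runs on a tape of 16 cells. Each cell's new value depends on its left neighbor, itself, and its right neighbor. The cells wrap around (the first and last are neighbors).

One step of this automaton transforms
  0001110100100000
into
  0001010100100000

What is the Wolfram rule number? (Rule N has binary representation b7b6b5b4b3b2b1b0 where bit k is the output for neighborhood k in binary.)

76

position 4: 111 → 0  (bit 7 = 0)
position 5: 110 → 1  (bit 6 = 1)
position 6: 101 → 0  (bit 5 = 0)
position 8: 100 → 0  (bit 4 = 0)
position 3: 011 → 1  (bit 3 = 1)
position 7: 010 → 1  (bit 2 = 1)
position 2: 001 → 0  (bit 1 = 0)
position 0: 000 → 0  (bit 0 = 0)
bits b7..b0 = 01001100 = 76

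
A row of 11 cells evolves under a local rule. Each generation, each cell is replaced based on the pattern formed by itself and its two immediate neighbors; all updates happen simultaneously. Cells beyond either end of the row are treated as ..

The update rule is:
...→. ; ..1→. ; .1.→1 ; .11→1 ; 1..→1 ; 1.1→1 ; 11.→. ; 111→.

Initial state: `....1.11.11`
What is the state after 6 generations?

....1..1..1

generation 1: ....111.11.
generation 2: ....1..11.1
generation 3: ....11.1.11
generation 4: ....1.1111.
generation 5: ....111...1
generation 6: ....1..1..1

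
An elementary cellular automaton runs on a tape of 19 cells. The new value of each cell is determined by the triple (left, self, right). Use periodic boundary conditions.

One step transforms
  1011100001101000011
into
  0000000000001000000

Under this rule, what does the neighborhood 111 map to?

At position 3 the neighborhood is 111; the next row has 0 there.

0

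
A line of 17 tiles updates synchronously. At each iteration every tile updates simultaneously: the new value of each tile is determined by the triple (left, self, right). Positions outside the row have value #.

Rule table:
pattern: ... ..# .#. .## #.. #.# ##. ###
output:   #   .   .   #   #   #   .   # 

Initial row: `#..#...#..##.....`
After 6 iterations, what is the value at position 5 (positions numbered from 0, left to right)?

iteration 1: .#..##..#.#.####.
iteration 2: #.#.#.#..#.####.#
iteration 3: .#.#.#.#..####.##
iteration 4: #.#.#.#.#.###.###
iteration 5: .#.#.#.#.###.####
iteration 6: #.#.#.#.###.#####
position 5 holds .

.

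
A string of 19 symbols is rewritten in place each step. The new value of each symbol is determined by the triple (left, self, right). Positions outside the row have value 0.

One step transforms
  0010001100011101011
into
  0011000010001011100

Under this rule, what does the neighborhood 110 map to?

At position 7 the neighborhood is 110; the next row has 0 there.

0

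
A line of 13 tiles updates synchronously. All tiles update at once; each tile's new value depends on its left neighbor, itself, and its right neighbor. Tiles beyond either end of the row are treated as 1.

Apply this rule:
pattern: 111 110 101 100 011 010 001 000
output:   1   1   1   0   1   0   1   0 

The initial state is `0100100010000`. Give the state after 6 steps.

1001000100001
1010001000011
1100010000111
1100100001111
1101000011111
1110000111111

1110000111111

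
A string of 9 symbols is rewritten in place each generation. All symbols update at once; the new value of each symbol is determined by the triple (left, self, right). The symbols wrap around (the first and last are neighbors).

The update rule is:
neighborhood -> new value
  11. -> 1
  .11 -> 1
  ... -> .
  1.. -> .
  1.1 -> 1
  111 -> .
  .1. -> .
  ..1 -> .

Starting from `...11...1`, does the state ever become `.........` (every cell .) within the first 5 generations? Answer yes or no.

...11....
...11....  (fixed point — unchanged through generation 5)
generation 5 is ...11...., still not uniform .

no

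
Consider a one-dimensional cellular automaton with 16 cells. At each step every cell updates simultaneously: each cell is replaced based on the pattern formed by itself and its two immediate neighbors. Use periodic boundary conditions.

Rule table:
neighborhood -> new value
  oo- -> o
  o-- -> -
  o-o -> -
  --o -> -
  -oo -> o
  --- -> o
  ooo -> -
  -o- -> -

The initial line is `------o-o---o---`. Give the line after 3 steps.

ooo---o-o-o-----

ooooo-----o---oo
----o-ooo---o-o-
ooo---o-o-o-----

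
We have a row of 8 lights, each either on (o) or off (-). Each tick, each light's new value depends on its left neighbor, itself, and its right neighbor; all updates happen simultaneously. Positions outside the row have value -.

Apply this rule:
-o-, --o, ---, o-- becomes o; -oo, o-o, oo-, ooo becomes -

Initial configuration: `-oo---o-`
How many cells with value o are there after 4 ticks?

3

o--ooooo
ooo-----
---ooooo
ooo-----
count of o: 3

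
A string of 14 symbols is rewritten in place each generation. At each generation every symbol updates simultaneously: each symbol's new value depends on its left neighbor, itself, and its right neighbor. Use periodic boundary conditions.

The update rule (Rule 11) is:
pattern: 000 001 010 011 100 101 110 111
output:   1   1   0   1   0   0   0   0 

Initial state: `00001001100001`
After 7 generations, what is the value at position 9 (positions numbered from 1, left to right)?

1

01110011001110
11000110011000
10011100110011
00110001100110
11100111001100
10001100011001
00111001110011
position 9 holds 1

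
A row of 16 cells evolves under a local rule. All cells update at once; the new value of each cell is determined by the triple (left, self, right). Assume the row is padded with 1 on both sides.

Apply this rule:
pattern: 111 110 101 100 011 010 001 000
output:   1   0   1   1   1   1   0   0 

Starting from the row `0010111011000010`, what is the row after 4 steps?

1110110111011111

step 1: 1011110110100011
step 2: 0111101101110011
step 3: 1111011011101011
step 4: 1110110111011111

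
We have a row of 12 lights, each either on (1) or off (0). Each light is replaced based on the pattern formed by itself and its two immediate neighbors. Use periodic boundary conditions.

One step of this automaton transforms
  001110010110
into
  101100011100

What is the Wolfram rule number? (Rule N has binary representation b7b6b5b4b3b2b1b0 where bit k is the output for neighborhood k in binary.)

173

position 3: 111 → 1  (bit 7 = 1)
position 4: 110 → 0  (bit 6 = 0)
position 8: 101 → 1  (bit 5 = 1)
position 5: 100 → 0  (bit 4 = 0)
position 2: 011 → 1  (bit 3 = 1)
position 7: 010 → 1  (bit 2 = 1)
position 1: 001 → 0  (bit 1 = 0)
position 0: 000 → 1  (bit 0 = 1)
bits b7..b0 = 10101101 = 173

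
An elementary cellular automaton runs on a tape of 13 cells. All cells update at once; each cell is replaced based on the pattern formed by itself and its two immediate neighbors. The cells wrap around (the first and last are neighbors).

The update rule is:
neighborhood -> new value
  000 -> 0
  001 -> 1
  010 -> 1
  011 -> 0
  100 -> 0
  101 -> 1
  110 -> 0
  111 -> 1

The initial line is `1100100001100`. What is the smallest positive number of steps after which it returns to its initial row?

0001100010001
0010000110011
0110001000100
1000011001100
1000100010001
0001100110010
0010001000110
0110011001000
1000100011000
1001100100001
0010001100010
0110010000110
1000110001000
1001000011001
0011000100010
0100001100110
1100010001000
0000110011001
0001000100011
0011001100100
0100010001100
1100110010000
0001000110001
0011001000011
0100011000100
1100100001100

26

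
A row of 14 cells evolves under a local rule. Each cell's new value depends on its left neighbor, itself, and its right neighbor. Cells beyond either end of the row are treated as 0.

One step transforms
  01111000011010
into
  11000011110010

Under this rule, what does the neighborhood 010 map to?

1

At position 12 the neighborhood is 010; the next row has 1 there.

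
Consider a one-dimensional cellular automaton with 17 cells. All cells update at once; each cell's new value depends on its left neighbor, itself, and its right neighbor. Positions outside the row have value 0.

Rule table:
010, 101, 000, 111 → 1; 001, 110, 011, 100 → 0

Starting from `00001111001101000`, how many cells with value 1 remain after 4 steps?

10

11100110000011011
01000000111000100
01011110010010101
01101100010011111
count of 1: 10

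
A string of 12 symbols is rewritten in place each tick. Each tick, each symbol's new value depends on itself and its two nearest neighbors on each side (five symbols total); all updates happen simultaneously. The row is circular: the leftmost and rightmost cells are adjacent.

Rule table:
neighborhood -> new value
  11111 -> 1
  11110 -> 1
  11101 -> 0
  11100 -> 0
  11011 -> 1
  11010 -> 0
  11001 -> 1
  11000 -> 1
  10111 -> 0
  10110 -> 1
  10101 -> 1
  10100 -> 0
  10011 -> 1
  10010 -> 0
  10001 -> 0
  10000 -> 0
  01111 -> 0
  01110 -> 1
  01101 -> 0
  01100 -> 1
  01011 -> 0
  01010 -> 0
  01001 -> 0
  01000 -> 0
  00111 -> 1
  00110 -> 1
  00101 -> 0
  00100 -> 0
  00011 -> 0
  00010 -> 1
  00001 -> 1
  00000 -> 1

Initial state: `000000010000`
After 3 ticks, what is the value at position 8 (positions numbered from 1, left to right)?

0

tick 1: 111111100011
tick 2: 111111010010
tick 3: 001110000000
position 8 holds 0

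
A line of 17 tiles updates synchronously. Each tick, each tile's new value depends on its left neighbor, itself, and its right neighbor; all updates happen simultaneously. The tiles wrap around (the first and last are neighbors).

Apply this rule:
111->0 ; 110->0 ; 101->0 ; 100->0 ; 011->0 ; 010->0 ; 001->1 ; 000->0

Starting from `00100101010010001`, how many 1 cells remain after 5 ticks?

01001000000100010
10010000001000100
00100000010001001
01000000100010010
10000001000100100
count of 1: 4

4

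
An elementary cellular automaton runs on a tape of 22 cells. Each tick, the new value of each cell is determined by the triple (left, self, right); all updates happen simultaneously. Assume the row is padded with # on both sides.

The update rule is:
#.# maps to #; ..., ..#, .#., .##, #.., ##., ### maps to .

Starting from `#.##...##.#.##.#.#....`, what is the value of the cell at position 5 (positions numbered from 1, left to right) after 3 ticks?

.

.#.......#.#..#.#.....
#.........#....#......
......................
position 5 holds .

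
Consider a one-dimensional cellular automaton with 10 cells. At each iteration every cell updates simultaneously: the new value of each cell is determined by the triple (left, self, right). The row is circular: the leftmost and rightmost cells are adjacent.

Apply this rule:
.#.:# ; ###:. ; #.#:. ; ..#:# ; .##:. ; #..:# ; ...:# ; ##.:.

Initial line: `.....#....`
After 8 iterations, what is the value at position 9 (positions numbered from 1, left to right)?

iteration 1: ##########
iteration 2: ..........
iteration 3: ##########  (repeats iteration 1; period 2)
iteration 8: ..........
position 9 holds .

.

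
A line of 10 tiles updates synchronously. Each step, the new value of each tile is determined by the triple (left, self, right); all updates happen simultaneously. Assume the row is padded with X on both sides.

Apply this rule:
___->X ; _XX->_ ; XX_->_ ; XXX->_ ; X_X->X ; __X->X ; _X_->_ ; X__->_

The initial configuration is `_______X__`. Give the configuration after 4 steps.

_XXXXXX__X
X_______X_
__XXXXXX_X
_X______X_

_X______X_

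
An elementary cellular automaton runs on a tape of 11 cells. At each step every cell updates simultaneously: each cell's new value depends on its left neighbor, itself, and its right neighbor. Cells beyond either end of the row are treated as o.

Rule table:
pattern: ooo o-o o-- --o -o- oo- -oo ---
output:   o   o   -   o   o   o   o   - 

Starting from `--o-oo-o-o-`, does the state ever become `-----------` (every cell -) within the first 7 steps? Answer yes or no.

no

-oooooooooo
ooooooooooo
ooooooooooo  (fixed point — unchanged through step 7)
step 7 is ooooooooooo, still not uniform -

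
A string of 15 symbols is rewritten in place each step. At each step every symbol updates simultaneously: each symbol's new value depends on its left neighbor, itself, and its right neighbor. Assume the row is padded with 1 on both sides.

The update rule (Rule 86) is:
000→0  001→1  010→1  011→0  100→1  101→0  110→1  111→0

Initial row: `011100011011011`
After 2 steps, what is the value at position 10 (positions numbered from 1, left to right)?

1

000110101001000
101010101111101
position 10 holds 1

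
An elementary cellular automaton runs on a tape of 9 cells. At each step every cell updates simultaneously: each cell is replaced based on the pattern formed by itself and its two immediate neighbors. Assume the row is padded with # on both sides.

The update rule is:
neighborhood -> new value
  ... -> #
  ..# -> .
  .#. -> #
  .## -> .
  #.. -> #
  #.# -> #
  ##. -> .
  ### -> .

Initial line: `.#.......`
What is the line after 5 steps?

########.
........#
#######..
.......#.
######.##

######.##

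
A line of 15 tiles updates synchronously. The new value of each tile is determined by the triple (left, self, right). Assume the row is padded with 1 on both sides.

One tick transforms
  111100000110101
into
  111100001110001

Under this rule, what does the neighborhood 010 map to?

At position 12 the neighborhood is 010; the next row has 0 there.

0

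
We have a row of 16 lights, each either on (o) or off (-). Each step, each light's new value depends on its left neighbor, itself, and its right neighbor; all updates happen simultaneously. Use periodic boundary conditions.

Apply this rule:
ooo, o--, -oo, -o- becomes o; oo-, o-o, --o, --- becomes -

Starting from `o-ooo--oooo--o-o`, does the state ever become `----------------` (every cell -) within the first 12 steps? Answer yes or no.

--oo-o-ooo-o-o-o
o-o--o-oo--o-o-o
--oo-o-o-o-o-o-o
o-o--o-o-o-o-o-o
--oo-o-o-o-o-o-o  (repeats step 3; period 2)
step 12: o-o--o-o-o-o-o-o
step 12 is o-o--o-o-o-o-o-o, still not uniform -

no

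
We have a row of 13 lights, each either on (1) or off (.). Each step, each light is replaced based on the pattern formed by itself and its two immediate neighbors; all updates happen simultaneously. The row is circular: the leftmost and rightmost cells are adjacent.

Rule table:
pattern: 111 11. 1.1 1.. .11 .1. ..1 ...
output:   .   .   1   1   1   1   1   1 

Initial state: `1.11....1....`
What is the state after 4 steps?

....11.......

111.111111111
...11........
1111.11111111
....11.......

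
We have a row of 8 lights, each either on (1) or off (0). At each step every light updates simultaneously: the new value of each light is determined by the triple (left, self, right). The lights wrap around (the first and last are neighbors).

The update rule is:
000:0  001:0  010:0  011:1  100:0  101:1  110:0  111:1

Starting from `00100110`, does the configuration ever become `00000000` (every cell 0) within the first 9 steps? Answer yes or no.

00000100
00000000
all cells are 0 at step 2

yes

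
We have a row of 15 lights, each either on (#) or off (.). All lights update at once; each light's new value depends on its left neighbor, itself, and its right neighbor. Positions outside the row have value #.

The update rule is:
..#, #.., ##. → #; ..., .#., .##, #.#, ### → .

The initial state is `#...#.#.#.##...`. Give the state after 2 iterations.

iteration 1: ##.#.......##.#
iteration 2: .#..#.....#.#..

.#..#.....#.#..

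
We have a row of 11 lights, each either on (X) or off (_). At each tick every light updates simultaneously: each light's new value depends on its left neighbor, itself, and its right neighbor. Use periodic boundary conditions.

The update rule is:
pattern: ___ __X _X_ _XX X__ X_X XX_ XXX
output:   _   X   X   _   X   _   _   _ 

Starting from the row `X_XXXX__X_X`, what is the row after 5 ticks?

XXXXX_____X

tick 1: ______XXX__
tick 2: _____X___X_
tick 3: ____XXX_XXX
tick 4: X__X_______
tick 5: XXXXX_____X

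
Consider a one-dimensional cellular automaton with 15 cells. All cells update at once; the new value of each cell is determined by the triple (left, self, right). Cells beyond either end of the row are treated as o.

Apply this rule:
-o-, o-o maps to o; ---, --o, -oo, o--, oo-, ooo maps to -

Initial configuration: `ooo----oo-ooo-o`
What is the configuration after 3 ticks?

---------o---o-
---------o---oo
---------o-----

---------o-----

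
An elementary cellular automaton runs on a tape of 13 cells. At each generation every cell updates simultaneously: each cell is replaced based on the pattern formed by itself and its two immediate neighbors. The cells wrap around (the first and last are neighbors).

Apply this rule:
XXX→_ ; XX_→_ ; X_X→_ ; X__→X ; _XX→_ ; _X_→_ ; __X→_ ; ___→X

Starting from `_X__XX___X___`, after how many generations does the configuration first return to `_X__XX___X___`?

26

__X___XX__XXX
X__XX___X____
_X___XX__XXX_
__XX___X____X
X___XX__XXX__
_XX___X____X_
___XX__XXX__X
XX___X____X__
__XX__XXX__X_
X___X____X__X
_XX__XXX__X__
___X____X__XX
XX__XXX__X___
__X____X__XX_
X__XXX__X___X
_X____X__XX__
__XXX__X___XX
X____X__XX___
_XXX__X___XX_
____X__XX___X
XXX__X___XX__
___X__XX___X_
XX__X___XX__X
__X__XX___X__
X__X___XX__XX
_X__XX___X___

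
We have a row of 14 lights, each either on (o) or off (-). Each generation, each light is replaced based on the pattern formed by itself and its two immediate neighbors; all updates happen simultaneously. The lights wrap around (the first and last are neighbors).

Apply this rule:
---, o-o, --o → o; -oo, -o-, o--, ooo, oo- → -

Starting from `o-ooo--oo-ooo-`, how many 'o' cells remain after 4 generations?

-o----o--o---o
o--ooo--o--oo-
--o----o--o--o
-o--ooo--o--o-
count of o: 6

6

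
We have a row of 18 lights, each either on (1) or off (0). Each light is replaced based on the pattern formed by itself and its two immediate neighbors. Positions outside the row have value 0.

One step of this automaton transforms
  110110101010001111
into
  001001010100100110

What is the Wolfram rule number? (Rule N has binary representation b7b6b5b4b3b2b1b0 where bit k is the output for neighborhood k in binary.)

position 15: 111 → 1  (bit 7 = 1)
position 1: 110 → 0  (bit 6 = 0)
position 2: 101 → 1  (bit 5 = 1)
position 11: 100 → 0  (bit 4 = 0)
position 0: 011 → 0  (bit 3 = 0)
position 6: 010 → 0  (bit 2 = 0)
position 13: 001 → 0  (bit 1 = 0)
position 12: 000 → 1  (bit 0 = 1)
bits b7..b0 = 10100001 = 161

161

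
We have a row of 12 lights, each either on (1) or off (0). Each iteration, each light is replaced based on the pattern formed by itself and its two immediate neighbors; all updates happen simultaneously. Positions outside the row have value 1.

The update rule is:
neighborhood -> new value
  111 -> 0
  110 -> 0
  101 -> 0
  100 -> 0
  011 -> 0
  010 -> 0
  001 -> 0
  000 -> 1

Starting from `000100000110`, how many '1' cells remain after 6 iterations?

010001110000
000100000110  (repeats iteration 0; period 2)
iteration 6: 000100000110
count of 1: 3

3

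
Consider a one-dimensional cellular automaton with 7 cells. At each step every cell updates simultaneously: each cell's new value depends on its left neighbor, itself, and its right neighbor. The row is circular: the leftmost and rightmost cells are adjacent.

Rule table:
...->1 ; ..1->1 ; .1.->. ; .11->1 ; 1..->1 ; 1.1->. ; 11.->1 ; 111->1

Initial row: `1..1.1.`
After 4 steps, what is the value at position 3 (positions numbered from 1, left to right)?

1

.11....
1111111
1111111  (fixed point — unchanged through step 4)
position 3 holds 1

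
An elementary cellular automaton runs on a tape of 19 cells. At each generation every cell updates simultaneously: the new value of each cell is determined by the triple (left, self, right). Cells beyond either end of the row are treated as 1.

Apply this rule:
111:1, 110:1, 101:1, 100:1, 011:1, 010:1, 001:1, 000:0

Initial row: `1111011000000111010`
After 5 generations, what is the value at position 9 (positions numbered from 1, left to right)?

generation 1: 1111111100001111111
generation 2: 1111111110011111111
generation 3: 1111111111111111111
generation 4: 1111111111111111111  (fixed point — unchanged through generation 5)
position 9 holds 1

1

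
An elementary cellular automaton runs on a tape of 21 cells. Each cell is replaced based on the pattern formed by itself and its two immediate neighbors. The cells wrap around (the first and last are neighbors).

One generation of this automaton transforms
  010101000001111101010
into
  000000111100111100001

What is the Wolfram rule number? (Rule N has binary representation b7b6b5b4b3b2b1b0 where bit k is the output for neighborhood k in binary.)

position 12: 111 → 1  (bit 7 = 1)
position 15: 110 → 1  (bit 6 = 1)
position 2: 101 → 0  (bit 5 = 0)
position 6: 100 → 1  (bit 4 = 1)
position 11: 011 → 0  (bit 3 = 0)
position 1: 010 → 0  (bit 2 = 0)
position 0: 001 → 0  (bit 1 = 0)
position 7: 000 → 1  (bit 0 = 1)
bits b7..b0 = 11010001 = 209

209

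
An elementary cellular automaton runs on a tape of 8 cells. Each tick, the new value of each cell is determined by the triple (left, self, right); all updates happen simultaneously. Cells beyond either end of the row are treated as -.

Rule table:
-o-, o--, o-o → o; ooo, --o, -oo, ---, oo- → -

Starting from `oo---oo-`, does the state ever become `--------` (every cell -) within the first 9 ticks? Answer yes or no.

yes

--o----o
--oo---o
----o--o
----oo-o
------oo
--------
all cells are - at tick 6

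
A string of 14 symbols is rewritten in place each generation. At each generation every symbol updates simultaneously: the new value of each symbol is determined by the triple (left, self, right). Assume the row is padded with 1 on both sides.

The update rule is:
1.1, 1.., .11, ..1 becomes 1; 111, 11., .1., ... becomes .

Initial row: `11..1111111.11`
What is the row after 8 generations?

11.11.11.111.1

..111......11.
111..1....11.1
...11.1..11.11
1.11.1.111.11.
.11.1.11..11.1
11.1.11.111.11
..1.11.11..11.
11.11.11.111.1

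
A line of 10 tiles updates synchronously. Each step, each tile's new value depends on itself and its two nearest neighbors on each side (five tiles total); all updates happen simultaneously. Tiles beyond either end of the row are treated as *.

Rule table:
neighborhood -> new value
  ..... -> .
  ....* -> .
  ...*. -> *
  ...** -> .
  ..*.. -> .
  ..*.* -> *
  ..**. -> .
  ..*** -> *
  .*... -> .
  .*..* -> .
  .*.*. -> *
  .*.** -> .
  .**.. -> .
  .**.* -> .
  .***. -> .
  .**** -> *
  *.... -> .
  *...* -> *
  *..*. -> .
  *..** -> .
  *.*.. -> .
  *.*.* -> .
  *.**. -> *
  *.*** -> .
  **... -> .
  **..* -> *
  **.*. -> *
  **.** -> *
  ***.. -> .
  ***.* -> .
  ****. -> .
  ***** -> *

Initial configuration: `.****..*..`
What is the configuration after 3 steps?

*.........

step 1: *.*..*....
step 2: .*........
step 3: *.........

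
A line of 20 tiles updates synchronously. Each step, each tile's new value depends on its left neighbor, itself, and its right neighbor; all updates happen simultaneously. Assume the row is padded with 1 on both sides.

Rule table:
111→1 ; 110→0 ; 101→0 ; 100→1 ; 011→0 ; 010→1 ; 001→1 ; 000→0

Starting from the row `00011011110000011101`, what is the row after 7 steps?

01000111101101001000

10100001101000101000
00110010001101101101
11001111010000000000
10110110011000000001
00000001100100000010
10000010011110000110
01000111101101001000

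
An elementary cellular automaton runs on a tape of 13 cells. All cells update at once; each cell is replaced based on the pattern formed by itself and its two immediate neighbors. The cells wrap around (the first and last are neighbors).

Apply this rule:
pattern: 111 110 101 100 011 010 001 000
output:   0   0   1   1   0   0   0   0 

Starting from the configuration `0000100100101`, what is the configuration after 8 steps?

1000010010010
0100001001001
1010000100100
0101000010010
0010100001001
1001010000100
0100101000010
0010010100001

0010010100001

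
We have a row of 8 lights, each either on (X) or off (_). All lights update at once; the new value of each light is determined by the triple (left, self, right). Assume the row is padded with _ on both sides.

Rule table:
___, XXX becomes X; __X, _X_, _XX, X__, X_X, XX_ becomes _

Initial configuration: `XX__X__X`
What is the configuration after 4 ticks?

tick 1: ________
tick 2: XXXXXXXX
tick 3: _XXXXXX_
tick 4: __XXXX__

__XXXX__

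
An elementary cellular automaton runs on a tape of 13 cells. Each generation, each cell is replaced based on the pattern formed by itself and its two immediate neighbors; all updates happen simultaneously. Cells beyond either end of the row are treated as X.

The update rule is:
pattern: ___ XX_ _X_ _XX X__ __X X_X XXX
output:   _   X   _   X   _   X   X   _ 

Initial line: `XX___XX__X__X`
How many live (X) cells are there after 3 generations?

11

generation 1: _X__XXX_X__XX
generation 2: X__XX_XX__XX_
generation 3: X_XXXXXX_XXXX
count of X: 11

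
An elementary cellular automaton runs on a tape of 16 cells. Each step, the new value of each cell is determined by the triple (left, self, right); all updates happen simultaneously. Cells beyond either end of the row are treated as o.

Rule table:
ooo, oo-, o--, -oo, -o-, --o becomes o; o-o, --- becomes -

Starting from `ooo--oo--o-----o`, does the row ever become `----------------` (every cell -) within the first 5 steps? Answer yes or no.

ooooooooooo---oo
oooooooooooo-ooo
oooooooooooo-ooo  (fixed point — unchanged through step 5)
step 5 is oooooooooooo-ooo, still not uniform -

no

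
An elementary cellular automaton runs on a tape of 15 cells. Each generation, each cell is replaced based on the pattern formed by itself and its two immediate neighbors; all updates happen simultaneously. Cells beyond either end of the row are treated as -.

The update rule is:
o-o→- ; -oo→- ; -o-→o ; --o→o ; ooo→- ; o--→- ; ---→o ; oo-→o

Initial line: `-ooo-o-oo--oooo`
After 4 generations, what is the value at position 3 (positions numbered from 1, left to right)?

o

generation 1: o--o-o--o-o---o
generation 2: o-oo-o-oo-o-ooo
generation 3: o--o-o--o-o---o  (repeats generation 1; period 2)
generation 4: o-oo-o-oo-o-ooo
position 3 holds o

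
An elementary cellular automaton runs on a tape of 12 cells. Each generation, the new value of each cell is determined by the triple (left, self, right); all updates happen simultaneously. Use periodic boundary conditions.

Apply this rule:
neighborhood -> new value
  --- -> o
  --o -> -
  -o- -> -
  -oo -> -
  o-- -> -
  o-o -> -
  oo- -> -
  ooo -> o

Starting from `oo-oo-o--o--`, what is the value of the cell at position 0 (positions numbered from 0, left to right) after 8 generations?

o

------------
oooooooooooo
oooooooooooo  (fixed point — unchanged through generation 8)
position 0 holds o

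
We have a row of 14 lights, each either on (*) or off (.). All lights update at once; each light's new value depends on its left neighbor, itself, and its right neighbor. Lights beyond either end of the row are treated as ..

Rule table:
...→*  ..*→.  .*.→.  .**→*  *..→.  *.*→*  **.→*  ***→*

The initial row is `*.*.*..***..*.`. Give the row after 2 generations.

..*..*.***.***

.*.*...***....
..*..*.***.***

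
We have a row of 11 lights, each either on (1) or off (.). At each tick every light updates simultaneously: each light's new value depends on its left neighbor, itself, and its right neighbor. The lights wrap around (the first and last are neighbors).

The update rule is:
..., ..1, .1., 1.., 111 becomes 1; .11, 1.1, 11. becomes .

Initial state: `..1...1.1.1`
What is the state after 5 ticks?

1111111.1.1
111111..1..
.1111.11111
..11...111.
11..111.1.1

11..111.1.1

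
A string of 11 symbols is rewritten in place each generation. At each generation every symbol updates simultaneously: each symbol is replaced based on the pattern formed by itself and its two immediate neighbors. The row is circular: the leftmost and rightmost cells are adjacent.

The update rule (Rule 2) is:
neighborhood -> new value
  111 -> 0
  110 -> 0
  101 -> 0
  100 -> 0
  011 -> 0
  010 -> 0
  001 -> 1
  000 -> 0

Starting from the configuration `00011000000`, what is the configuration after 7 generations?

00100000000
01000000000
10000000000
00000000001
00000000010
00000000100
00000001000

00000001000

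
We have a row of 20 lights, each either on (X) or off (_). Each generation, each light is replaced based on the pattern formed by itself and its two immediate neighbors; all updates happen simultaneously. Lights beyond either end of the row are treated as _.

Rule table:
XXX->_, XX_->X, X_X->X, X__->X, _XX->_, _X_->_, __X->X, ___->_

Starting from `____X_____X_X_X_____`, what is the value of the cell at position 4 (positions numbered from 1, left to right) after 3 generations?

generation 1: ___X_X___X_X_X_X____
generation 2: __X_X_X_X_X_X_X_X___
generation 3: _X_X_X_X_X_X_X_X_X__
position 4 holds X

X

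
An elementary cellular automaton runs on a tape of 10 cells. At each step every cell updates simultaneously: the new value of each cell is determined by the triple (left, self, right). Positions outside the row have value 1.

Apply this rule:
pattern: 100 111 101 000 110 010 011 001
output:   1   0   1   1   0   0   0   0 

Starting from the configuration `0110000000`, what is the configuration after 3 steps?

1011111100

1001111110
0100000001
1011111100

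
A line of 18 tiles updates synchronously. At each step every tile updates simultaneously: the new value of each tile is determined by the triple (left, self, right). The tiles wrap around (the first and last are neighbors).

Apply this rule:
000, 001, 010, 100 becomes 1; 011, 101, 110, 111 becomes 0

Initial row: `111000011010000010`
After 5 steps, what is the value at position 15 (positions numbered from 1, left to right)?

1

step 1: 000111100011111110
step 2: 111000011100000001
step 3: 000111100011111110  (repeats step 1; period 2)
step 5: 000111100011111110
position 15 holds 1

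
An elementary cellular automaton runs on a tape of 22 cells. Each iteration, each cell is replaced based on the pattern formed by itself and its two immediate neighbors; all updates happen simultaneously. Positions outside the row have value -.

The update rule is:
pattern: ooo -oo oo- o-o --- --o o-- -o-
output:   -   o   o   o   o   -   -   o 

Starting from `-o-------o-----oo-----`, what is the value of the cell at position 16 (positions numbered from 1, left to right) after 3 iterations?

-o-ooooo-o-ooo-oo-oooo
-ooo---ooooo-oooooo--o
-o-o-o-o---ooo----o--o
position 16 holds -

-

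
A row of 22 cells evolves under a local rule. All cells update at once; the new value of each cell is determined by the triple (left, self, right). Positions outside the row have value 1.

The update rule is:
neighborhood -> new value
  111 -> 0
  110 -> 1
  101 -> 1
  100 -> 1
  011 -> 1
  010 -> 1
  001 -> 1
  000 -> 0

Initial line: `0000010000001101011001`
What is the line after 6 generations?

1000111000011111111111
1101101100110000000000
0111111111111000000001
1100000000001100000011
0110000000011110000110
1111000000110011001111

1111000000110011001111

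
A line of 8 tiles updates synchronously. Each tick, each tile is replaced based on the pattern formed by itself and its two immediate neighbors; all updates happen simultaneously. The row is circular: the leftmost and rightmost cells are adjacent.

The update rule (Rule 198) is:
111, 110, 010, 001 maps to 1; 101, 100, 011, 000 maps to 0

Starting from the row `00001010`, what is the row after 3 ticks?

00011010
00101010
01101010

01101010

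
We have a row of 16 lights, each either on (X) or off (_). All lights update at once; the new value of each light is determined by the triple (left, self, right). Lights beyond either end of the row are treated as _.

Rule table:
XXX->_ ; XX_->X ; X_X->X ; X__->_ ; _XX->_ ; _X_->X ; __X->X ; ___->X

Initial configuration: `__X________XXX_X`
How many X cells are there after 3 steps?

XXX_XXXXXXX__XXX
__XX______X_X__X
XX_X_XXXXXXXX_XX
count of X: 13

13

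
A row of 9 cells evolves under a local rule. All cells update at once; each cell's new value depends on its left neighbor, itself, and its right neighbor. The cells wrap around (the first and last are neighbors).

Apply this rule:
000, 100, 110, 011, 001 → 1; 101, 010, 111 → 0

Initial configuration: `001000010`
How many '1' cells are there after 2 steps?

4

step 1: 110111101
step 2: 010100101
count of 1: 4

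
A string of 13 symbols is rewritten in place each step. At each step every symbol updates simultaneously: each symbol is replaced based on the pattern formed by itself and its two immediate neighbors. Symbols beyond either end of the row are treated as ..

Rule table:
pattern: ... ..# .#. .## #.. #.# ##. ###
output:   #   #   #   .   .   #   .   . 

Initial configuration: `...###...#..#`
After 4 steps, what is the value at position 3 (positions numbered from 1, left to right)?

###....###.##
....###...#..
####....###.#
.....###...##
position 3 holds .

.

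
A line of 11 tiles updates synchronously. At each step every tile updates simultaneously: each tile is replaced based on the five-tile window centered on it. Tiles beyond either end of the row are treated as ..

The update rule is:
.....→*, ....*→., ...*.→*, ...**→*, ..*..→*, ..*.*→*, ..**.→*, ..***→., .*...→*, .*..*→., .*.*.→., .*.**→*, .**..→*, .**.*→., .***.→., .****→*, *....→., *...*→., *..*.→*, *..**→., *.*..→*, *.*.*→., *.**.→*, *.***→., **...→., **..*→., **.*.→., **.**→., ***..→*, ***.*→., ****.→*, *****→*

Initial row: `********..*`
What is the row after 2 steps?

.*******.**
*.*****..**

*.*****..**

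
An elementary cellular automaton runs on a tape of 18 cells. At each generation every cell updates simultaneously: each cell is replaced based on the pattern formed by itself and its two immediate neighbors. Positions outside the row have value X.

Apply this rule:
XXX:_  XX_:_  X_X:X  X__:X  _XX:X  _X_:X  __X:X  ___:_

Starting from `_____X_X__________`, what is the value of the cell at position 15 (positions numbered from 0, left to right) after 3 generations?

generation 1: X___XXXXX________X
generation 2: _X_XX____X______XX
generation 3: XXXX_X__XXX____XX_
position 15 holds X

X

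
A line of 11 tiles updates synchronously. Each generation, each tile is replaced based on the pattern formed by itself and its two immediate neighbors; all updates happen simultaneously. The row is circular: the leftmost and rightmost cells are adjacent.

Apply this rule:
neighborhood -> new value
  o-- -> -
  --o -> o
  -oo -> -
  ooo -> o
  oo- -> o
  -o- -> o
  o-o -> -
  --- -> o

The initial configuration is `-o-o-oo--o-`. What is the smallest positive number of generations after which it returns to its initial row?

oo-o--o-oo-
-o-o-oo--o-

2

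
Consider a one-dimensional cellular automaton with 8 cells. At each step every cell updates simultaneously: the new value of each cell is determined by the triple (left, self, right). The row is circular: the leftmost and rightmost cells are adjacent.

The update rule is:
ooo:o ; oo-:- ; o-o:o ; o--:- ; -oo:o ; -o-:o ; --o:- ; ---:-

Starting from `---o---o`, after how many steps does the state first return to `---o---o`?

1

---o---o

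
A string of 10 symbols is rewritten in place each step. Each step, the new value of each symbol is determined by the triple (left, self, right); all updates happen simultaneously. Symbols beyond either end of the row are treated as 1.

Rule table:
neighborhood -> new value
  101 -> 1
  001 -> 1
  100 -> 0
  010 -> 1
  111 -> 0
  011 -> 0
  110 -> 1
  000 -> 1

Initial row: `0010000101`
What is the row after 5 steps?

1000101110

step 1: 0110111110
step 2: 1011000011
step 3: 1101011100
step 4: 0111100101
step 5: 1000101110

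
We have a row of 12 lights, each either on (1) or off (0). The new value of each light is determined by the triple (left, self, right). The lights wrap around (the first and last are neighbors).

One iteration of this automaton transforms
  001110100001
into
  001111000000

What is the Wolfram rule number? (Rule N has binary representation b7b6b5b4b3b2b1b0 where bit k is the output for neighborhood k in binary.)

position 3: 111 → 1  (bit 7 = 1)
position 4: 110 → 1  (bit 6 = 1)
position 5: 101 → 1  (bit 5 = 1)
position 0: 100 → 0  (bit 4 = 0)
position 2: 011 → 1  (bit 3 = 1)
position 6: 010 → 0  (bit 2 = 0)
position 1: 001 → 0  (bit 1 = 0)
position 8: 000 → 0  (bit 0 = 0)
bits b7..b0 = 11101000 = 232

232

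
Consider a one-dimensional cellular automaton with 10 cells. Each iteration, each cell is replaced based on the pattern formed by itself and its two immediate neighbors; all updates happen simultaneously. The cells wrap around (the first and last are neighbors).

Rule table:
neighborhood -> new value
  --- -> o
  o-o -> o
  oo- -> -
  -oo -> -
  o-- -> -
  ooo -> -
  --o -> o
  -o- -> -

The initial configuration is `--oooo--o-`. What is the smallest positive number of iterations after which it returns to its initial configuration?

20

oo-----o--
---oooo--o
-oo-----o-
o---oooo--
--oo-----o
-o---oooo-
o--oo-----
--o---oooo
-o--oo----
o--o---ooo
--o--oo---
oo--o---oo
---o--oo--
ooo--o---o
----o--oo-
oooo--o---
-----o--oo
-oooo--o--
o-----o--o
--oooo--o-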